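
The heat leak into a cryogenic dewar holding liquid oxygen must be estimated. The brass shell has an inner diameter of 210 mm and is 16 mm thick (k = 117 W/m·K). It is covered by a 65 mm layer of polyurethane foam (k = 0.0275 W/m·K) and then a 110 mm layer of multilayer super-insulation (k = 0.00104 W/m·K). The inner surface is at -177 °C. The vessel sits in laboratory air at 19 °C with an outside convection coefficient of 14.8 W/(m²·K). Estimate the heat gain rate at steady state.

Radial (spherical) resistances in series:
R_brass shell = (1/0.105 − 1/0.121)/(4π×117) = 8.565×10^-4 K/W
R_polyurethane foam = (1/0.121 − 1/0.186)/(4π×0.0275) = 8.357 K/W
R_multilayer super-insulation = (1/0.186 − 1/0.296)/(4π×0.00104) = 152.9 K/W
R_outer film = 1/(h·4πr_o²) = 1/(14.8×4π×0.296²) = 0.06137 K/W
R_total = 161.3 K/W
Q = ΔT/R_total = 196/161.3

Q ≈ 1.22 W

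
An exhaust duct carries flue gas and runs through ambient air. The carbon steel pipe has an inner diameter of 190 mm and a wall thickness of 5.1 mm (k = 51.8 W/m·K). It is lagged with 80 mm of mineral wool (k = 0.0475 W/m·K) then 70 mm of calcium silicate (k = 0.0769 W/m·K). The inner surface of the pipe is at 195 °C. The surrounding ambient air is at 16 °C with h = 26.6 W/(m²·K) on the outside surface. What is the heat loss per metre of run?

Radial resistances (cylindrical: R_cond = ln(r_o/r_i)/(2πkL), R_conv = 1/(h·2πrL)):
R_carbon steel pipe wall = ln(100.1/95)/(2π×51.8×1) = 1.607×10^-4 K/W
R_mineral wool = ln(180.1/100.1)/(2π×0.0475×1) = 1.968 K/W
R_calcium silicate = ln(250.1/180.1)/(2π×0.0769×1) = 0.6796 K/W
R_outer film = 1/(h_o·2πr_oL) = 1/(26.6×2π×0.2501×1) = 0.02392 K/W
R_total = 2.672 K/W
Q = ΔT/R_total = 179/2.672

q′ ≈ 67 W/m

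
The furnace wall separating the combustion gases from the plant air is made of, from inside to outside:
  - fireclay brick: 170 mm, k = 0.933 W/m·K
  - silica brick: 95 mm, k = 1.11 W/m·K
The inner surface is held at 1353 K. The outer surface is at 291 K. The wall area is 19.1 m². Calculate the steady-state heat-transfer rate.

Q ≈ 75700 W

Series thermal resistances:
R_fireclay brick = L/(kA) = 0.17/(0.933×19.1) = 0.00954 K/W
R_silica brick = L/(kA) = 0.095/(1.11×19.1) = 0.004481 K/W
R_total = 0.01402 K/W
Q = ΔT / R_total = 1062 / 0.01402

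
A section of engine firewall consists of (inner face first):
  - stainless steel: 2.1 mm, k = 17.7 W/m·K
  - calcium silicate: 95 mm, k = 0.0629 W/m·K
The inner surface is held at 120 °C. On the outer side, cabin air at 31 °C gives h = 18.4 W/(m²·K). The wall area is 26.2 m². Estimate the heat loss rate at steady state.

Q ≈ 1490 W

Series thermal resistances:
R_stainless steel = L/(kA) = 0.0021/(17.7×26.2) = 4.528×10^-6 K/W
R_calcium silicate = L/(kA) = 0.095/(0.0629×26.2) = 0.05765 K/W
R_outer film = 1/(h_o·A) = 1/(18.4×26.2) = 0.002074 K/W
R_total = 0.05973 K/W
Q = ΔT / R_total = 89 / 0.05973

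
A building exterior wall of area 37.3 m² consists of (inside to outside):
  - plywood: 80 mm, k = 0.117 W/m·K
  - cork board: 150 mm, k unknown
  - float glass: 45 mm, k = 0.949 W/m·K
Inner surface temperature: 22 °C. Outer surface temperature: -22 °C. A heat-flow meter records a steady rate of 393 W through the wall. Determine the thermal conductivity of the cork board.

Using the resistance-network approach (series):
R_plywood = L/(kA) = 0.08/(0.117×37.3) = 0.01833 K/W
R_float glass = L/(kA) = 0.045/(0.949×37.3) = 0.001271 K/W
Sum of known resistances R_other = 0.0196 K/W
Total R = ΔT/Q = 44/393 = 0.112 K/W
R_cork board = R_total − R_other = 0.09236 K/W
k = L/(R·A) = 0.15/(0.09236×37.3)

k ≈ 0.0435 W/(m·K)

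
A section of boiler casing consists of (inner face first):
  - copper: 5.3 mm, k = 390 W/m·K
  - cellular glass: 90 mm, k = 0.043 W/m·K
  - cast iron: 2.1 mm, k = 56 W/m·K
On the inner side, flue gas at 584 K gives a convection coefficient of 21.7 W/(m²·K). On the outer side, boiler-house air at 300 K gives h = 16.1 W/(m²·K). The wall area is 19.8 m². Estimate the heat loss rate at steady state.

Treating each layer as a thermal resistance in series:
R_inner film = 1/(h_i·A) = 1/(21.7×19.8) = 0.002327 K/W
R_copper = L/(kA) = 0.0053/(390×19.8) = 6.864×10^-7 K/W
R_cellular glass = L/(kA) = 0.09/(0.043×19.8) = 0.1057 K/W
R_cast iron = L/(kA) = 0.0021/(56×19.8) = 1.894×10^-6 K/W
R_outer film = 1/(h_o·A) = 1/(16.1×19.8) = 0.003137 K/W
R_total = 0.1112 K/W
Q = ΔT / R_total = 284 / 0.1112

Q ≈ 2550 W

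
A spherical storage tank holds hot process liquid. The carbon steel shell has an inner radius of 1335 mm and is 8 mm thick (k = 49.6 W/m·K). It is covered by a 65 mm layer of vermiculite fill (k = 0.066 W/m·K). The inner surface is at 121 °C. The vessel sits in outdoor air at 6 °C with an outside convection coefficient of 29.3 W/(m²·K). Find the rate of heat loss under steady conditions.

Q ≈ 2690 W

Each spherical layer contributes R = (1/r_i − 1/r_o)/(4πk):
R_carbon steel shell = (1/1.335 − 1/1.343)/(4π×49.6) = 7.159×10^-6 K/W
R_vermiculite fill = (1/1.343 − 1/1.408)/(4π×0.066) = 0.04145 K/W
R_outer film = 1/(h·4πr_o²) = 1/(29.3×4π×1.408²) = 0.00137 K/W
R_total = 0.04282 K/W
Q = ΔT/R_total = 115/0.04282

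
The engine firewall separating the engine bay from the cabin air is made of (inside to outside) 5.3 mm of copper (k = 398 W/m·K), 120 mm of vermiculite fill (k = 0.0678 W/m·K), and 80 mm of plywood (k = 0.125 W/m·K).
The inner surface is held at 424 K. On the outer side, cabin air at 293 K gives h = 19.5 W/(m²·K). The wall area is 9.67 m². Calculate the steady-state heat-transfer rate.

Model the wall as resistances in series:
R_copper = L/(kA) = 0.0053/(398×9.67) = 1.377×10^-6 K/W
R_vermiculite fill = L/(kA) = 0.12/(0.0678×9.67) = 0.183 K/W
R_plywood = L/(kA) = 0.08/(0.125×9.67) = 0.06618 K/W
R_outer film = 1/(h_o·A) = 1/(19.5×9.67) = 0.005303 K/W
R_total = 0.2545 K/W
Q = ΔT / R_total = 131 / 0.2545

Q ≈ 515 W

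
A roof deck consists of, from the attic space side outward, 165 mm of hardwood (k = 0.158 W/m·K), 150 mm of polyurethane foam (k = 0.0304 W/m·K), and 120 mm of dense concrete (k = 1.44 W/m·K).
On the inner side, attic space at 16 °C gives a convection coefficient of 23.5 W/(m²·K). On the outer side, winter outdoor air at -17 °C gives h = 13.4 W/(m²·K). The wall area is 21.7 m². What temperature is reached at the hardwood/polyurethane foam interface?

T ≈ 10.2 °C

Treating each layer as a thermal resistance in series:
R_inner film = 1/(h_i·A) = 1/(23.5×21.7) = 0.001961 K/W
R_hardwood = L/(kA) = 0.165/(0.158×21.7) = 0.04812 K/W
R_polyurethane foam = L/(kA) = 0.15/(0.0304×21.7) = 0.2274 K/W
R_dense concrete = L/(kA) = 0.12/(1.44×21.7) = 0.00384 K/W
R_outer film = 1/(h_o·A) = 1/(13.4×21.7) = 0.003439 K/W
R_total = 0.2847 K/W;  Q = ΔT/R_total = 33/0.2847 = 115.9 W
T_interface = T_inner − Q·ΣR(inner→interface) = 16 − 116×0.05009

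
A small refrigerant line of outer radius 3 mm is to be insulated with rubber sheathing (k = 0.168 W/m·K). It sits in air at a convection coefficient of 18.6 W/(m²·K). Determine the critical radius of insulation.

r_cr ≈ 9.03 mm

For a cylinder r_cr = k/h = 0.168/18.6
r_cr = 9.03 mm; since the bare radius (3 mm) is below r_cr, adding a thin layer of insulation will *increase* heat loss.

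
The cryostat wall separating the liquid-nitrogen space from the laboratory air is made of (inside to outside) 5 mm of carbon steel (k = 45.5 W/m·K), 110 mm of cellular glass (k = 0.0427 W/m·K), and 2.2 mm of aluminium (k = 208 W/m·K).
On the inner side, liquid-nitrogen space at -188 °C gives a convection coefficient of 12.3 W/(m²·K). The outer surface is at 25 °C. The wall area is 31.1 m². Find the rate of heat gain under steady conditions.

Using the resistance-network approach (series):
R_inner film = 1/(h_i·A) = 1/(12.3×31.1) = 0.002614 K/W
R_carbon steel = L/(kA) = 0.005/(45.5×31.1) = 3.533×10^-6 K/W
R_cellular glass = L/(kA) = 0.11/(0.0427×31.1) = 0.08283 K/W
R_aluminium = L/(kA) = 0.0022/(208×31.1) = 3.401×10^-7 K/W
R_total = 0.08545 K/W
Q = ΔT / R_total = 213 / 0.08545

Q ≈ 2490 W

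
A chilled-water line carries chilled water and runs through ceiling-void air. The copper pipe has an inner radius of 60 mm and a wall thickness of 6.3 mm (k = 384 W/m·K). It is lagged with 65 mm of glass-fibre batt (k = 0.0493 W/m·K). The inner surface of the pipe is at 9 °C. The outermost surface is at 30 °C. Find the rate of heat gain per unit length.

q′ ≈ 9.52 W/m

For a radial system each layer contributes R = ln(r_out/r_in)/(2πkL); films add R = 1/(hA).
R_copper pipe wall = ln(66.3/60)/(2π×384×1) = 4.138×10^-5 K/W
R_glass-fibre batt = ln(131.3/66.3)/(2π×0.0493×1) = 2.206 K/W
R_total = 2.206 K/W
Q = ΔT/R_total = 21/2.206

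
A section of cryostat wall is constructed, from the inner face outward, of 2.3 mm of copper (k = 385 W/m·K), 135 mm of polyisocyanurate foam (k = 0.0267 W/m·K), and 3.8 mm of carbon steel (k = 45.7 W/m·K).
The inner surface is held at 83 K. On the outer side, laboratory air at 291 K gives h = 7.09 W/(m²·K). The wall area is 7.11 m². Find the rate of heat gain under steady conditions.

Q ≈ 285 W

Treating each layer as a thermal resistance in series:
R_copper = L/(kA) = 0.0023/(385×7.11) = 8.402×10^-7 K/W
R_polyisocyanurate foam = L/(kA) = 0.135/(0.0267×7.11) = 0.7111 K/W
R_carbon steel = L/(kA) = 0.0038/(45.7×7.11) = 1.169×10^-5 K/W
R_outer film = 1/(h_o·A) = 1/(7.09×7.11) = 0.01984 K/W
R_total = 0.731 K/W
Q = ΔT / R_total = 208 / 0.731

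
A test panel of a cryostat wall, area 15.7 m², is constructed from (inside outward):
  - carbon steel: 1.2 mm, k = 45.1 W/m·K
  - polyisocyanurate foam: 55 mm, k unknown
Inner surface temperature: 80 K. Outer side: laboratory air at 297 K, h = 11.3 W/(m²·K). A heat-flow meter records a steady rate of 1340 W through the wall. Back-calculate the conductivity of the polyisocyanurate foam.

k ≈ 0.0224 W/(m·K)

Model the wall as resistances in series:
R_carbon steel = L/(kA) = 0.0012/(45.1×15.7) = 1.695×10^-6 K/W
R_outer film = 1/(h_o·A) = 1/(11.3×15.7) = 0.005637 K/W
Sum of known resistances R_other = 0.005638 K/W
Total R = ΔT/Q = 217/1340 = 0.1619 K/W
R_polyisocyanurate foam = R_total − R_other = 0.1563 K/W
k = L/(R·A) = 0.055/(0.1563×15.7)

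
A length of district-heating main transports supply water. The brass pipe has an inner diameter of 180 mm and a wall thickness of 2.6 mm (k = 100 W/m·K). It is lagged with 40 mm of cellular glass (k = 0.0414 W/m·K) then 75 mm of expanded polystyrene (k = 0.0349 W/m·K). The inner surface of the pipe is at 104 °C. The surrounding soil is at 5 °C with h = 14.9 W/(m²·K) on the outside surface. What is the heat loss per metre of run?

q′ ≈ 28.5 W/m

Per-layer cylindrical resistances, series-summed:
R_brass pipe wall = ln(92.6/90)/(2π×100×1) = 4.533×10^-5 K/W
R_cellular glass = ln(132.6/92.6)/(2π×0.0414×1) = 1.38 K/W
R_expanded polystyrene = ln(207.6/132.6)/(2π×0.0349×1) = 2.044 K/W
R_outer film = 1/(h_o·2πr_oL) = 1/(14.9×2π×0.2076×1) = 0.05145 K/W
R_total = 3.476 K/W
Q = ΔT/R_total = 99/3.476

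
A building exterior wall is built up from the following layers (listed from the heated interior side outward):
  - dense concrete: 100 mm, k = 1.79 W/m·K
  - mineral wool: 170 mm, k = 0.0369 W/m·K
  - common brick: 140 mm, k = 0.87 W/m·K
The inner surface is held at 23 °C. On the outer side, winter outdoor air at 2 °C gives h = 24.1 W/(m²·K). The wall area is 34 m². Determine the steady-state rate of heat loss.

Series thermal resistances:
R_dense concrete = L/(kA) = 0.1/(1.79×34) = 0.001643 K/W
R_mineral wool = L/(kA) = 0.17/(0.0369×34) = 0.1355 K/W
R_common brick = L/(kA) = 0.14/(0.87×34) = 0.004733 K/W
R_outer film = 1/(h_o·A) = 1/(24.1×34) = 0.00122 K/W
R_total = 0.1431 K/W
Q = ΔT / R_total = 21 / 0.1431

Q ≈ 147 W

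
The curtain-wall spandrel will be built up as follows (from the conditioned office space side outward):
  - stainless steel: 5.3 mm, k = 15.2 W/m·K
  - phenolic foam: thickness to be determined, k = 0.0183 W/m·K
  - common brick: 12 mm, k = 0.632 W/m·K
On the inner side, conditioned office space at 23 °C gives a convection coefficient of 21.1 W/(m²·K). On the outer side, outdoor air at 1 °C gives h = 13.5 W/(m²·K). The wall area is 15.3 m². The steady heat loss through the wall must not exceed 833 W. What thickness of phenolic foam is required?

L ≈ 4.82 mm

Model the wall as resistances in series:
R_inner film = 1/(h_i·A) = 1/(21.1×15.3) = 0.003098 K/W
R_stainless steel = L/(kA) = 0.0053/(15.2×15.3) = 2.279×10^-5 K/W
R_common brick = L/(kA) = 0.012/(0.632×15.3) = 0.001241 K/W
R_outer film = 1/(h_o·A) = 1/(13.5×15.3) = 0.004841 K/W
Sum of the known resistances R_other = 0.009203 K/W
Required total resistance R_tot = ΔT/Q_allow = 22/833 = 0.02641 K/W
R_phenolic foam = R_tot − R_other = 0.01721 K/W
L = R·k·A = 0.01721×0.0183×15.3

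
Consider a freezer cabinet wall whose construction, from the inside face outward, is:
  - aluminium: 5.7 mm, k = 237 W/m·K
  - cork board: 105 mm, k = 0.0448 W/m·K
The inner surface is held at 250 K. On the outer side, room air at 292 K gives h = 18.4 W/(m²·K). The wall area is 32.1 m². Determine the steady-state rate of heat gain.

Q ≈ 562 W

Series thermal resistances:
R_aluminium = L/(kA) = 0.0057/(237×32.1) = 7.492×10^-7 K/W
R_cork board = L/(kA) = 0.105/(0.0448×32.1) = 0.07301 K/W
R_outer film = 1/(h_o·A) = 1/(18.4×32.1) = 0.001693 K/W
R_total = 0.07471 K/W
Q = ΔT / R_total = 42 / 0.07471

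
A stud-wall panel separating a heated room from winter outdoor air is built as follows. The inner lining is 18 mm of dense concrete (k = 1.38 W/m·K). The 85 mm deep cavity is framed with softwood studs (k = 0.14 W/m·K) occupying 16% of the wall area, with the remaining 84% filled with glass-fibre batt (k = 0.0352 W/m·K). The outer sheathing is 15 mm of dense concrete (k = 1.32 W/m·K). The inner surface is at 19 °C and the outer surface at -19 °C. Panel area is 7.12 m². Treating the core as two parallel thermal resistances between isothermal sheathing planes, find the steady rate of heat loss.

Sheathing layers in series; stud and cavity paths in parallel between them.
R_inner = 0.018/(1.38×7.12) = 0.001832 K/W
R_stud  = 0.085/(0.14×0.16×7.12) = 0.533 K/W
R_cav   = 0.085/(0.0352×0.84×7.12) = 0.4038 K/W
1/R_core = 1/R_stud + 1/R_cav → R_core = 0.2297 K/W
R_outer = 0.015/(1.32×7.12) = 0.001596 K/W
R_total = 0.2332 K/W
Q = ΔT/R_total = 38/0.2332

Q ≈ 163 W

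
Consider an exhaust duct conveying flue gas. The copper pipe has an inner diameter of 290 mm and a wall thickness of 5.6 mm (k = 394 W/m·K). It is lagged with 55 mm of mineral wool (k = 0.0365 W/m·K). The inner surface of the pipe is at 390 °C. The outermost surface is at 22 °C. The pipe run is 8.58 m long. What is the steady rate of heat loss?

For a radial system each layer contributes R = ln(r_out/r_in)/(2πkL); films add R = 1/(hA).
R_copper pipe wall = ln(150.6/145)/(2π×394×8.58) = 1.784×10^-6 K/W
R_mineral wool = ln(205.6/150.6)/(2π×0.0365×8.58) = 0.1582 K/W
R_total = 0.1582 K/W
Q = ΔT/R_total = 368/0.1582

Q ≈ 2330 W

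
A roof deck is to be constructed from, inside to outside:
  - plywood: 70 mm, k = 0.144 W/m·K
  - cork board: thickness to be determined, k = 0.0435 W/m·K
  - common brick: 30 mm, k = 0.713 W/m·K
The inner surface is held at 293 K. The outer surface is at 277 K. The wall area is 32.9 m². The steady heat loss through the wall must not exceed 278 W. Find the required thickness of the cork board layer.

L ≈ 59.4 mm

Model the wall as resistances in series:
R_plywood = L/(kA) = 0.07/(0.144×32.9) = 0.01478 K/W
R_common brick = L/(kA) = 0.03/(0.713×32.9) = 0.001279 K/W
Sum of the known resistances R_other = 0.01605 K/W
Required total resistance R_tot = ΔT/Q_allow = 16/278 = 0.05755 K/W
R_cork board = R_tot − R_other = 0.0415 K/W
L = R·k·A = 0.0415×0.0435×32.9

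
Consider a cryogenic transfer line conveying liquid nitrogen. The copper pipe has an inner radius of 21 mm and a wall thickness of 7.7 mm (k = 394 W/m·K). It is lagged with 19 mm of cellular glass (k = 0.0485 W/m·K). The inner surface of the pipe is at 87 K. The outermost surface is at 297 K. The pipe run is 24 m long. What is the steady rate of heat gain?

Treating each annulus and film as a series resistance:
R_copper pipe wall = ln(28.7/21)/(2π×394×24) = 5.258×10^-6 K/W
R_cellular glass = ln(47.7/28.7)/(2π×0.0485×24) = 0.06946 K/W
R_total = 0.06947 K/W
Q = ΔT/R_total = 210/0.06947

Q ≈ 3020 W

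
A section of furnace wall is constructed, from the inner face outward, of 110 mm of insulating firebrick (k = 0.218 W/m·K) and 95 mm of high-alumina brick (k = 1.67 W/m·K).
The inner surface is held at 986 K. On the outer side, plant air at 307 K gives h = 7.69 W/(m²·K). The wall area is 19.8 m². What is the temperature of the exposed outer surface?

T ≈ 435 K

Treating each layer as a thermal resistance in series:
R_insulating firebrick = L/(kA) = 0.11/(0.218×19.8) = 0.02548 K/W
R_high-alumina brick = L/(kA) = 0.095/(1.67×19.8) = 0.002873 K/W
R_outer film = 1/(h_o·A) = 1/(7.69×19.8) = 0.006568 K/W
R_total = 0.03492 K/W;  Q = ΔT/R_total = 679/0.03492 = 19440 W
T_interface = T_inner − Q·ΣR(inner→interface) = 986 − 19400×0.02836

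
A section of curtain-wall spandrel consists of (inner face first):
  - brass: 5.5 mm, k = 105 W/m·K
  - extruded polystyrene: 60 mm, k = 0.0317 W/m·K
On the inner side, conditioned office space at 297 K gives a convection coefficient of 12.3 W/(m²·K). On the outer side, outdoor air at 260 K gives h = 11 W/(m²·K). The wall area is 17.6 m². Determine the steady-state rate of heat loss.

Q ≈ 315 W

Thermal resistances in series:
R_inner film = 1/(h_i·A) = 1/(12.3×17.6) = 0.004619 K/W
R_brass = L/(kA) = 0.0055/(105×17.6) = 2.976×10^-6 K/W
R_extruded polystyrene = L/(kA) = 0.06/(0.0317×17.6) = 0.1075 K/W
R_outer film = 1/(h_o·A) = 1/(11×17.6) = 0.005165 K/W
R_total = 0.1173 K/W
Q = ΔT / R_total = 37 / 0.1173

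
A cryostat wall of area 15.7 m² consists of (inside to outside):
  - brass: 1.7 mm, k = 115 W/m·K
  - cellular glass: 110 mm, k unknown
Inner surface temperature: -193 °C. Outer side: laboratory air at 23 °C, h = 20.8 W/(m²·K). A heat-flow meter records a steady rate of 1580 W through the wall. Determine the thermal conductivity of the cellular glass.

Using the resistance-network approach (series):
R_brass = L/(kA) = 0.0017/(115×15.7) = 9.416×10^-7 K/W
R_outer film = 1/(h_o·A) = 1/(20.8×15.7) = 0.003062 K/W
Sum of known resistances R_other = 0.003063 K/W
Total R = ΔT/Q = 216/1580 = 0.1367 K/W
R_cellular glass = R_total − R_other = 0.1336 K/W
k = L/(R·A) = 0.11/(0.1336×15.7)

k ≈ 0.0524 W/(m·K)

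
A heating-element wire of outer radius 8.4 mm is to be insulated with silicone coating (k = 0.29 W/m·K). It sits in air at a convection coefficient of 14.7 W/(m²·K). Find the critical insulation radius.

r_cr ≈ 19.7 mm

For a cylinder r_cr = k/h = 0.29/14.7
r_cr = 19.7 mm; since the bare radius (8.4 mm) is below r_cr, adding a thin layer of insulation will *increase* heat loss.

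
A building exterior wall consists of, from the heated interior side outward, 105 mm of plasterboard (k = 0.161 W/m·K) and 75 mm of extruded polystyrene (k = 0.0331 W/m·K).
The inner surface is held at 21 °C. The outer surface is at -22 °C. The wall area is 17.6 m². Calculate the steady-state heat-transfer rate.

Q ≈ 259 W

Series thermal resistances:
R_plasterboard = L/(kA) = 0.105/(0.161×17.6) = 0.03706 K/W
R_extruded polystyrene = L/(kA) = 0.075/(0.0331×17.6) = 0.1287 K/W
R_total = 0.1658 K/W
Q = ΔT / R_total = 43 / 0.1658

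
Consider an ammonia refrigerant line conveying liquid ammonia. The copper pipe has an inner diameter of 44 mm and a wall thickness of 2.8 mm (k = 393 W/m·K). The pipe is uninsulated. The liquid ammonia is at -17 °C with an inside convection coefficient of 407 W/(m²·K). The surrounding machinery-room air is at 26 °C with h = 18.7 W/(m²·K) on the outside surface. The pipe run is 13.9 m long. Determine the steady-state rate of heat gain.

For a radial system each layer contributes R = ln(r_out/r_in)/(2πkL); films add R = 1/(hA).
R_inner film = 1/(h_i·2πr₁L) = 1/(407×2π×0.022×13.9) = 0.001279 K/W
R_copper pipe wall = ln(24.8/22)/(2π×393×13.9) = 3.49×10^-6 K/W
R_outer film = 1/(h_o·2πr_oL) = 1/(18.7×2π×0.0248×13.9) = 0.02469 K/W
R_total = 0.02597 K/W
Q = ΔT/R_total = 43/0.02597

Q ≈ 1660 W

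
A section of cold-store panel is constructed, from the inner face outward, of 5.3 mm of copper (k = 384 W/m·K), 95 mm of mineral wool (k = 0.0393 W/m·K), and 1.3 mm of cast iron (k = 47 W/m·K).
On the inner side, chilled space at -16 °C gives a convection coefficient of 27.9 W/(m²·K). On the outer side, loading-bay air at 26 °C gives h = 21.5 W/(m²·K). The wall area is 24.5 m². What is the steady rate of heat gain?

Using the resistance-network approach (series):
R_inner film = 1/(h_i·A) = 1/(27.9×24.5) = 0.001463 K/W
R_copper = L/(kA) = 0.0053/(384×24.5) = 5.634×10^-7 K/W
R_mineral wool = L/(kA) = 0.095/(0.0393×24.5) = 0.09867 K/W
R_cast iron = L/(kA) = 0.0013/(47×24.5) = 1.129×10^-6 K/W
R_outer film = 1/(h_o·A) = 1/(21.5×24.5) = 0.001898 K/W
R_total = 0.102 K/W
Q = ΔT / R_total = 42 / 0.102

Q ≈ 412 W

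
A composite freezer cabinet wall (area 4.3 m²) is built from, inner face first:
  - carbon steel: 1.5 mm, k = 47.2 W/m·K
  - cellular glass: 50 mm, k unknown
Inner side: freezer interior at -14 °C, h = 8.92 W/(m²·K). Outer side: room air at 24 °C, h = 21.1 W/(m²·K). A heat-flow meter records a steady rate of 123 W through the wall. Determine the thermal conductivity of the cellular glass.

Treating each layer as a thermal resistance in series:
R_inner film = 1/(h_i·A) = 1/(8.92×4.3) = 0.02607 K/W
R_carbon steel = L/(kA) = 0.0015/(47.2×4.3) = 7.391×10^-6 K/W
R_outer film = 1/(h_o·A) = 1/(21.1×4.3) = 0.01102 K/W
Sum of known resistances R_other = 0.0371 K/W
Total R = ΔT/Q = 38/123 = 0.3089 K/W
R_cellular glass = R_total − R_other = 0.2718 K/W
k = L/(R·A) = 0.05/(0.2718×4.3)

k ≈ 0.0428 W/(m·K)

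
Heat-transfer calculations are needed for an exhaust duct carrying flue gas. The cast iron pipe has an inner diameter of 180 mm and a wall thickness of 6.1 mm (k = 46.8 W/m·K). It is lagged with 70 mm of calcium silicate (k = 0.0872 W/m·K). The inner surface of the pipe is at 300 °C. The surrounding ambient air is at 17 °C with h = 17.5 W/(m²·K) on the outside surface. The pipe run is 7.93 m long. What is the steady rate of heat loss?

Q ≈ 2130 W

Radial resistances (cylindrical: R_cond = ln(r_o/r_i)/(2πkL), R_conv = 1/(h·2πrL)):
R_cast iron pipe wall = ln(96.1/90)/(2π×46.8×7.93) = 2.812×10^-5 K/W
R_calcium silicate = ln(166.1/96.1)/(2π×0.0872×7.93) = 0.1259 K/W
R_outer film = 1/(h_o·2πr_oL) = 1/(17.5×2π×0.1661×7.93) = 0.006905 K/W
R_total = 0.1329 K/W
Q = ΔT/R_total = 283/0.1329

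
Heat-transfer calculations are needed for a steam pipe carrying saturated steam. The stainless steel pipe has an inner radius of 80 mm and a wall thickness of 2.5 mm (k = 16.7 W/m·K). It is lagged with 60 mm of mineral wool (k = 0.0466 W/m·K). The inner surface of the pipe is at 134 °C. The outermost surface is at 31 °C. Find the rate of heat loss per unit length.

q′ ≈ 55.2 W/m

Cylindrical conduction, so R = ln(r₂/r₁)/(2πkL) per layer, in series:
R_stainless steel pipe wall = ln(82.5/80)/(2π×16.7×1) = 2.933×10^-4 K/W
R_mineral wool = ln(142.5/82.5)/(2π×0.0466×1) = 1.867 K/W
R_total = 1.867 K/W
Q = ΔT/R_total = 103/1.867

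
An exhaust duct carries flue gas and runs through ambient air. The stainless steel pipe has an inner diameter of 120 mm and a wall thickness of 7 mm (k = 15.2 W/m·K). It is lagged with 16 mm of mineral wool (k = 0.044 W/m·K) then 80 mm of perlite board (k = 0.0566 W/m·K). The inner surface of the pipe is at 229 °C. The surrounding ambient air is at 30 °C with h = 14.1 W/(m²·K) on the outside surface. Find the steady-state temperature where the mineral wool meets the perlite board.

T ≈ 173 °C

Per-layer cylindrical resistances, series-summed:
R_stainless steel pipe wall = ln(67/60)/(2π×15.2×1) = 0.001155 K/W
R_mineral wool = ln(83/67)/(2π×0.044×1) = 0.7746 K/W
R_perlite board = ln(163/83)/(2π×0.0566×1) = 1.898 K/W
R_outer film = 1/(h_o·2πr_oL) = 1/(14.1×2π×0.163×1) = 0.06925 K/W
R_total = 2.743 K/W
Q = ΔT/R_total = 199/2.743
Q = 72.6 W/m
T_interface = T_inner − Q·ΣR(inner→interface) = 229 − 72.6×0.7758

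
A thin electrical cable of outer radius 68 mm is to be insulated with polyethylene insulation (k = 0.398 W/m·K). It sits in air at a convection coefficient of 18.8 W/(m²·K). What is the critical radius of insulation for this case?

For a cylinder r_cr = k/h = 0.398/18.8
r_cr = 21.2 mm; since the bare radius (68 mm) is above r_cr, any added insulation will reduce heat loss.

r_cr ≈ 21.2 mm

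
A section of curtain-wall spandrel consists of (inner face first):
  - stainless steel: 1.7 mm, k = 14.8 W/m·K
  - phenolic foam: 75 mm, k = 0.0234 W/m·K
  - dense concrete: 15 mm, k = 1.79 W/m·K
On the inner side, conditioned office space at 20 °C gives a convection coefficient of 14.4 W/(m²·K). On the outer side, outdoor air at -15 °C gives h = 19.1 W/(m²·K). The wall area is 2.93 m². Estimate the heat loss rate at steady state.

Using the resistance-network approach (series):
R_inner film = 1/(h_i·A) = 1/(14.4×2.93) = 0.0237 K/W
R_stainless steel = L/(kA) = 0.0017/(14.8×2.93) = 3.92×10^-5 K/W
R_phenolic foam = L/(kA) = 0.075/(0.0234×2.93) = 1.094 K/W
R_dense concrete = L/(kA) = 0.015/(1.79×2.93) = 0.00286 K/W
R_outer film = 1/(h_o·A) = 1/(19.1×2.93) = 0.01787 K/W
R_total = 1.138 K/W
Q = ΔT / R_total = 35 / 1.138

Q ≈ 30.7 W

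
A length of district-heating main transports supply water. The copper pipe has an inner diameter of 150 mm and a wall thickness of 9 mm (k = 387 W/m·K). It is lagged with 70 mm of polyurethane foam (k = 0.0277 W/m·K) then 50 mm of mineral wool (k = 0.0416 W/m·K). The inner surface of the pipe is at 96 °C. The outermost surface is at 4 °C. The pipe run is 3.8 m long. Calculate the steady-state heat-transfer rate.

Q ≈ 76.7 W

Treating each annulus and film as a series resistance:
R_copper pipe wall = ln(84/75)/(2π×387×3.8) = 1.226×10^-5 K/W
R_polyurethane foam = ln(154/84)/(2π×0.0277×3.8) = 0.9165 K/W
R_mineral wool = ln(204/154)/(2π×0.0416×3.8) = 0.2831 K/W
R_total = 1.2 K/W
Q = ΔT/R_total = 92/1.2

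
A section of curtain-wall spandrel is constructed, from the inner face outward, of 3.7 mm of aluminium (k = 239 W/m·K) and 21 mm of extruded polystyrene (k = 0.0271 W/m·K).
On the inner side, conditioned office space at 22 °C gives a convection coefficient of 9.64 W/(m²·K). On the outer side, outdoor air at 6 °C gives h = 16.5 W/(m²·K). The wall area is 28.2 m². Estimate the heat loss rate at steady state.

Q ≈ 480 W

Model the wall as resistances in series:
R_inner film = 1/(h_i·A) = 1/(9.64×28.2) = 0.003679 K/W
R_aluminium = L/(kA) = 0.0037/(239×28.2) = 5.49×10^-7 K/W
R_extruded polystyrene = L/(kA) = 0.021/(0.0271×28.2) = 0.02748 K/W
R_outer film = 1/(h_o·A) = 1/(16.5×28.2) = 0.002149 K/W
R_total = 0.03331 K/W
Q = ΔT / R_total = 16 / 0.03331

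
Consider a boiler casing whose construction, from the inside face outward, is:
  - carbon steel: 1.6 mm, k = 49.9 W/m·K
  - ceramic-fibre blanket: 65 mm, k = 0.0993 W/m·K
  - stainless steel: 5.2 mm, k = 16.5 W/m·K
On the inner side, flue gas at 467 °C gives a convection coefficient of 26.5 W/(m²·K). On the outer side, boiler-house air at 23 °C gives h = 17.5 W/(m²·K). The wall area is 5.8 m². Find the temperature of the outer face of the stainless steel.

Using the resistance-network approach (series):
R_inner film = 1/(h_i·A) = 1/(26.5×5.8) = 0.006506 K/W
R_carbon steel = L/(kA) = 0.0016/(49.9×5.8) = 5.528×10^-6 K/W
R_ceramic-fibre blanket = L/(kA) = 0.065/(0.0993×5.8) = 0.1129 K/W
R_stainless steel = L/(kA) = 0.0052/(16.5×5.8) = 5.434×10^-5 K/W
R_outer film = 1/(h_o·A) = 1/(17.5×5.8) = 0.009852 K/W
R_total = 0.1293 K/W;  Q = ΔT/R_total = 444/0.1293 = 3434 W
T_interface = T_inner − Q·ΣR(inner→interface) = 467 − 3430×0.1194

T ≈ 56.8 °C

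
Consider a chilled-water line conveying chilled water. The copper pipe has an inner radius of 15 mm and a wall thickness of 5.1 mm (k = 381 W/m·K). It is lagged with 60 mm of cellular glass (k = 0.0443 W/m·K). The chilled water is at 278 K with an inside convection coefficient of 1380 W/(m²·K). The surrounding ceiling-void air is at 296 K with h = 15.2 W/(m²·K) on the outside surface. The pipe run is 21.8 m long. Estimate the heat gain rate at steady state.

For a radial system each layer contributes R = ln(r_out/r_in)/(2πkL); films add R = 1/(hA).
R_inner film = 1/(h_i·2πr₁L) = 1/(1380×2π×0.015×21.8) = 3.527×10^-4 K/W
R_copper pipe wall = ln(20.1/15)/(2π×381×21.8) = 5.608×10^-6 K/W
R_cellular glass = ln(80.1/20.1)/(2π×0.0443×21.8) = 0.2278 K/W
R_outer film = 1/(h_o·2πr_oL) = 1/(15.2×2π×0.0801×21.8) = 0.005996 K/W
R_total = 0.2342 K/W
Q = ΔT/R_total = 18/0.2342

Q ≈ 76.9 W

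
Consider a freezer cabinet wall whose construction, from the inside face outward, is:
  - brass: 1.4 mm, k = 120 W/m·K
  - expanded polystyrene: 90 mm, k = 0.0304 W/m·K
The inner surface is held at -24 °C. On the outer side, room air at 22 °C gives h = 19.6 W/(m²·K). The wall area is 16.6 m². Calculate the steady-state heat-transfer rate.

Series thermal resistances:
R_brass = L/(kA) = 0.0014/(120×16.6) = 7.028×10^-7 K/W
R_expanded polystyrene = L/(kA) = 0.09/(0.0304×16.6) = 0.1783 K/W
R_outer film = 1/(h_o·A) = 1/(19.6×16.6) = 0.003074 K/W
R_total = 0.1814 K/W
Q = ΔT / R_total = 46 / 0.1814

Q ≈ 254 W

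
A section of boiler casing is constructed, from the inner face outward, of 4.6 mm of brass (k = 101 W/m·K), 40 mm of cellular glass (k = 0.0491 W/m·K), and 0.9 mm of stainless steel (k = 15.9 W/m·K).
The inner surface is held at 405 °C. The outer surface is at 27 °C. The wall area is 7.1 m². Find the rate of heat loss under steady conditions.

Q ≈ 3290 W

Series thermal resistances:
R_brass = L/(kA) = 0.0046/(101×7.1) = 6.415×10^-6 K/W
R_cellular glass = L/(kA) = 0.04/(0.0491×7.1) = 0.1147 K/W
R_stainless steel = L/(kA) = 0.0009/(15.9×7.1) = 7.972×10^-6 K/W
R_total = 0.1148 K/W
Q = ΔT / R_total = 378 / 0.1148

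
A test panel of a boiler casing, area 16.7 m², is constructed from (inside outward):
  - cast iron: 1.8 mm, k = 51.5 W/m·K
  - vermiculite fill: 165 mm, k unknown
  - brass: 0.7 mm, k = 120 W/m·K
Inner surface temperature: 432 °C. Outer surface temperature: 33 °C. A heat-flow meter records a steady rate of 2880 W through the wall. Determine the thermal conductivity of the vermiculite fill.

Model the wall as resistances in series:
R_cast iron = L/(kA) = 0.0018/(51.5×16.7) = 2.093×10^-6 K/W
R_brass = L/(kA) = 0.0007/(120×16.7) = 3.493×10^-7 K/W
Sum of known resistances R_other = 2.442×10^-6 K/W
Total R = ΔT/Q = 399/2880 = 0.1385 K/W
R_vermiculite fill = R_total − R_other = 0.1385 K/W
k = L/(R·A) = 0.165/(0.1385×16.7)

k ≈ 0.0713 W/(m·K)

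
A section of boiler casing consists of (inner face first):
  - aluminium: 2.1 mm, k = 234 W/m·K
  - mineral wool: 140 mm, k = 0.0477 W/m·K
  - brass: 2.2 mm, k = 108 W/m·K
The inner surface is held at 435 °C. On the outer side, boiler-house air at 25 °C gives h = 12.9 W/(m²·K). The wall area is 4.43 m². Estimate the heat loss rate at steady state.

Using the resistance-network approach (series):
R_aluminium = L/(kA) = 0.0021/(234×4.43) = 2.026×10^-6 K/W
R_mineral wool = L/(kA) = 0.14/(0.0477×4.43) = 0.6625 K/W
R_brass = L/(kA) = 0.0022/(108×4.43) = 4.598×10^-6 K/W
R_outer film = 1/(h_o·A) = 1/(12.9×4.43) = 0.0175 K/W
R_total = 0.68 K/W
Q = ΔT / R_total = 410 / 0.68

Q ≈ 603 W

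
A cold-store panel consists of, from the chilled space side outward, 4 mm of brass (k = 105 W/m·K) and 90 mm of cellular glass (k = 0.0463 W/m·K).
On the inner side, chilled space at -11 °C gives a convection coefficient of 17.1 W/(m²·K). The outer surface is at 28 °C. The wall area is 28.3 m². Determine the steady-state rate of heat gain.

Thermal resistances in series:
R_inner film = 1/(h_i·A) = 1/(17.1×28.3) = 0.002066 K/W
R_brass = L/(kA) = 0.004/(105×28.3) = 1.346×10^-6 K/W
R_cellular glass = L/(kA) = 0.09/(0.0463×28.3) = 0.06869 K/W
R_total = 0.07075 K/W
Q = ΔT / R_total = 39 / 0.07075

Q ≈ 551 W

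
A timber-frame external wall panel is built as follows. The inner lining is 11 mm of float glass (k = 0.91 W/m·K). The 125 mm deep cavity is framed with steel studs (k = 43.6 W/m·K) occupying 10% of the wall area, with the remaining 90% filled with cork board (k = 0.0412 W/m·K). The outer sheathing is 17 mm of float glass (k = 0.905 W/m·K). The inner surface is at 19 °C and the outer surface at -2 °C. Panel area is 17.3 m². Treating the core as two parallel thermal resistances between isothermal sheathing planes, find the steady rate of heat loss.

Sheathing layers in series; stud and cavity paths in parallel between them.
R_inner = 0.011/(0.91×17.3) = 6.987×10^-4 K/W
R_stud  = 0.125/(43.6×0.1×17.3) = 0.001657 K/W
R_cav   = 0.125/(0.0412×0.9×17.3) = 0.1949 K/W
1/R_core = 1/R_stud + 1/R_cav → R_core = 0.001643 K/W
R_outer = 0.017/(0.905×17.3) = 0.001086 K/W
R_total = 0.003428 K/W
Q = ΔT/R_total = 21/0.003428

Q ≈ 6130 W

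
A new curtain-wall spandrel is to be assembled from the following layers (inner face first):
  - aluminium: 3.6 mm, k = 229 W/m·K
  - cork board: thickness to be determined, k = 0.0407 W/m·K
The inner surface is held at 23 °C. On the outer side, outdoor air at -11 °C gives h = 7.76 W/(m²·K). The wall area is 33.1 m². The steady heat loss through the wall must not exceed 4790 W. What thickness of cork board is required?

Model the wall as resistances in series:
R_aluminium = L/(kA) = 0.0036/(229×33.1) = 4.749×10^-7 K/W
R_outer film = 1/(h_o·A) = 1/(7.76×33.1) = 0.003893 K/W
Sum of the known resistances R_other = 0.003894 K/W
Required total resistance R_tot = ΔT/Q_allow = 34/4790 = 0.007098 K/W
R_cork board = R_tot − R_other = 0.003204 K/W
L = R·k·A = 0.003204×0.0407×33.1

L ≈ 4.32 mm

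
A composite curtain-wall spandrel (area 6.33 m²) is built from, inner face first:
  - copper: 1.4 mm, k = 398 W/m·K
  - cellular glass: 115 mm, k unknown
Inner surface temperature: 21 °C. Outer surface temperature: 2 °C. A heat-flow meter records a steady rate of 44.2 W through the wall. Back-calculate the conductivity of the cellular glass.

Thermal resistances in series:
R_copper = L/(kA) = 0.0014/(398×6.33) = 5.557×10^-7 K/W
Sum of known resistances R_other = 5.557×10^-7 K/W
Total R = ΔT/Q = 19/44.2 = 0.4299 K/W
R_cellular glass = R_total − R_other = 0.4299 K/W
k = L/(R·A) = 0.115/(0.4299×6.33)

k ≈ 0.0423 W/(m·K)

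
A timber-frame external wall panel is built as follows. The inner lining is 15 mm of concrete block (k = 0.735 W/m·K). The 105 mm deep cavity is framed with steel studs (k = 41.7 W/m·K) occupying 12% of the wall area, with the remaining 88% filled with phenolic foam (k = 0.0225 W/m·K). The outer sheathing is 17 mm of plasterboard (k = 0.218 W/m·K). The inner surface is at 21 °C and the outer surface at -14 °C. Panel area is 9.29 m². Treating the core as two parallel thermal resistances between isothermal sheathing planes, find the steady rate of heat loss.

Q ≈ 2730 W

Sheathing layers in series; stud and cavity paths in parallel between them.
R_inner = 0.015/(0.735×9.29) = 0.002197 K/W
R_stud  = 0.105/(41.7×0.12×9.29) = 0.002259 K/W
R_cav   = 0.105/(0.0225×0.88×9.29) = 0.5708 K/W
1/R_core = 1/R_stud + 1/R_cav → R_core = 0.00225 K/W
R_outer = 0.017/(0.218×9.29) = 0.008394 K/W
R_total = 0.01284 K/W
Q = ΔT/R_total = 35/0.01284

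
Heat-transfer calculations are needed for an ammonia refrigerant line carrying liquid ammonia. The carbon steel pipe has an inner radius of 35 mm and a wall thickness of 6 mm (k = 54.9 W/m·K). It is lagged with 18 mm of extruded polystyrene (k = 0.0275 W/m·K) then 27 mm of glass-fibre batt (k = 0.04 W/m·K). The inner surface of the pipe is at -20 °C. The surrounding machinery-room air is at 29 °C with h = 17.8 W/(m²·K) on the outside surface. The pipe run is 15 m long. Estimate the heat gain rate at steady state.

Q ≈ 198 W

Per-layer cylindrical resistances, series-summed:
R_carbon steel pipe wall = ln(41/35)/(2π×54.9×15) = 3.058×10^-5 K/W
R_extruded polystyrene = ln(59/41)/(2π×0.0275×15) = 0.1404 K/W
R_glass-fibre batt = ln(86/59)/(2π×0.04×15) = 0.09995 K/W
R_outer film = 1/(h_o·2πr_oL) = 1/(17.8×2π×0.086×15) = 0.006931 K/W
R_total = 0.2473 K/W
Q = ΔT/R_total = 49/0.2473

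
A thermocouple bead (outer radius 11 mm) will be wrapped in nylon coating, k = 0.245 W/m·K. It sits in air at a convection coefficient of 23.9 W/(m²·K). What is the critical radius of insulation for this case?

r_cr ≈ 20.5 mm

For a sphere r_cr = 2k/h = 2×0.245/23.9
r_cr = 20.5 mm; since the bare radius (11 mm) is below r_cr, adding a thin layer of insulation will *increase* heat loss.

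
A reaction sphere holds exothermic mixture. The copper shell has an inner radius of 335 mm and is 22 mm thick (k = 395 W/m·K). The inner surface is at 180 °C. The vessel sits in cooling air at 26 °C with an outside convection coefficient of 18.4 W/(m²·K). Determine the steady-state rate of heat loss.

Q ≈ 4530 W

For a spherical shell R = (1/r₁ − 1/r₂)/(4πk); film R = 1/(h·4πr²). In series:
R_copper shell = (1/0.335 − 1/0.357)/(4π×395) = 3.706×10^-5 K/W
R_outer film = 1/(h·4πr_o²) = 1/(18.4×4π×0.357²) = 0.03393 K/W
R_total = 0.03397 K/W
Q = ΔT/R_total = 154/0.03397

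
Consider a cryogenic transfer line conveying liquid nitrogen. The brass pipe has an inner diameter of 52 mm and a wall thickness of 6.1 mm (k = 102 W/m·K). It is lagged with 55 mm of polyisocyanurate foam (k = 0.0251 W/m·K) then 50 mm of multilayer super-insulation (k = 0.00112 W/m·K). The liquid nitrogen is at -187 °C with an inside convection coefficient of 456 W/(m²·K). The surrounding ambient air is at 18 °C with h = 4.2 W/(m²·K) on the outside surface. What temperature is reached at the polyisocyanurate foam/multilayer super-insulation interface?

T ≈ -169 °C

For a radial system each layer contributes R = ln(r_out/r_in)/(2πkL); films add R = 1/(hA).
R_inner film = 1/(h_i·2πr₁L) = 1/(456×2π×0.026×1) = 0.01342 K/W
R_brass pipe wall = ln(32.1/26)/(2π×102×1) = 3.289×10^-4 K/W
R_polyisocyanurate foam = ln(87.1/32.1)/(2π×0.0251×1) = 6.329 K/W
R_multilayer super-insulation = ln(137.1/87.1)/(2π×0.00112×1) = 64.47 K/W
R_outer film = 1/(h_o·2πr_oL) = 1/(4.2×2π×0.1371×1) = 0.2764 K/W
R_total = 71.08 K/W
Q = ΔT/R_total = 205/71.08
Q = 2.88 W/m
T_interface = T_inner + Q·ΣR(inner→interface) = -187 + 2.88×6.343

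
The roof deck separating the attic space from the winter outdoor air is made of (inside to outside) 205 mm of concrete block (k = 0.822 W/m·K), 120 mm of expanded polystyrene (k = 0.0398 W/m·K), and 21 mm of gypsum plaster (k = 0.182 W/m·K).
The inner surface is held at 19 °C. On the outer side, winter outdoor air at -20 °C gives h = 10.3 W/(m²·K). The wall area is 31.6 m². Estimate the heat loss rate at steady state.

Q ≈ 354 W

Thermal resistances in series:
R_concrete block = L/(kA) = 0.205/(0.822×31.6) = 0.007892 K/W
R_expanded polystyrene = L/(kA) = 0.12/(0.0398×31.6) = 0.09541 K/W
R_gypsum plaster = L/(kA) = 0.021/(0.182×31.6) = 0.003651 K/W
R_outer film = 1/(h_o·A) = 1/(10.3×31.6) = 0.003072 K/W
R_total = 0.11 K/W
Q = ΔT / R_total = 39 / 0.11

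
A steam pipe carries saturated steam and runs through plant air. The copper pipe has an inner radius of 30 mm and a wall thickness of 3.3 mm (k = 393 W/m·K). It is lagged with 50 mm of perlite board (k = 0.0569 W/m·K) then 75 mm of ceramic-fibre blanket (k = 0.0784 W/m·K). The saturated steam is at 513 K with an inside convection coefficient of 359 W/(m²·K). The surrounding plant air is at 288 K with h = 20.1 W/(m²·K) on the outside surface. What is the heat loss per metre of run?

Radial resistances (cylindrical: R_cond = ln(r_o/r_i)/(2πkL), R_conv = 1/(h·2πrL)):
R_inner film = 1/(h_i·2πr₁L) = 1/(359×2π×0.03×1) = 0.01478 K/W
R_copper pipe wall = ln(33.3/30)/(2π×393×1) = 4.226×10^-5 K/W
R_perlite board = ln(83.3/33.3)/(2π×0.0569×1) = 2.565 K/W
R_ceramic-fibre blanket = ln(158.3/83.3)/(2π×0.0784×1) = 1.303 K/W
R_outer film = 1/(h_o·2πr_oL) = 1/(20.1×2π×0.1583×1) = 0.05002 K/W
R_total = 3.933 K/W
Q = ΔT/R_total = 225/3.933

q′ ≈ 57.2 W/m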